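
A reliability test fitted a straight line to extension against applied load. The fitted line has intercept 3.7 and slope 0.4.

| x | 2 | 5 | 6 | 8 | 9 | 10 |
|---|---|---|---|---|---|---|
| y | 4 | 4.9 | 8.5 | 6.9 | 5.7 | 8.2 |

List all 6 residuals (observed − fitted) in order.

-0.5, -0.8, 2.4, 0, -1.6, 0.5

x=2: ŷ = 3.7 + 0.4·2 = 4.5; e = 4 − 4.5 = -0.5
x=5: ŷ = 3.7 + 0.4·5 = 5.7; e = 4.9 − 5.7 = -0.8
x=6: ŷ = 3.7 + 0.4·6 = 6.1; e = 8.5 − 6.1 = 2.4
x=8: ŷ = 3.7 + 0.4·8 = 6.9; e = 6.9 − 6.9 = 0
x=9: ŷ = 3.7 + 0.4·9 = 7.3; e = 5.7 − 7.3 = -1.6
x=10: ŷ = 3.7 + 0.4·10 = 7.7; e = 8.2 − 7.7 = 0.5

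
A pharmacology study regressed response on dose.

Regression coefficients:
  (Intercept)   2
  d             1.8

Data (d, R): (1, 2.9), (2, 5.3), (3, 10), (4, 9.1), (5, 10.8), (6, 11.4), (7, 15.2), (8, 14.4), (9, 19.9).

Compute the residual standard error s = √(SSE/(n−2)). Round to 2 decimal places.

s = 1.55

d=1: R̂ = 2 + 1.8·1 = 3.8; e = 2.9 − 3.8 = -0.9
d=2: R̂ = 2 + 1.8·2 = 5.6; e = 5.3 − 5.6 = -0.3
d=3: R̂ = 2 + 1.8·3 = 7.4; e = 10 − 7.4 = 2.6
d=4: R̂ = 2 + 1.8·4 = 9.2; e = 9.1 − 9.2 = -0.1
d=5: R̂ = 2 + 1.8·5 = 11; e = 10.8 − 11 = -0.2
d=6: R̂ = 2 + 1.8·6 = 12.8; e = 11.4 − 12.8 = -1.4
d=7: R̂ = 2 + 1.8·7 = 14.6; e = 15.2 − 14.6 = 0.6
d=8: R̂ = 2 + 1.8·8 = 16.4; e = 14.4 − 16.4 = -2
d=9: R̂ = 2 + 1.8·9 = 18.2; e = 19.9 − 18.2 = 1.7
SSE = 0.81 + 0.09 + 6.76 + 0.01 + 0.04 + 1.96 + 0.36 + 4 + 2.89 = 16.92
s = √(16.92/7) = √2.41714 ≈ 1.55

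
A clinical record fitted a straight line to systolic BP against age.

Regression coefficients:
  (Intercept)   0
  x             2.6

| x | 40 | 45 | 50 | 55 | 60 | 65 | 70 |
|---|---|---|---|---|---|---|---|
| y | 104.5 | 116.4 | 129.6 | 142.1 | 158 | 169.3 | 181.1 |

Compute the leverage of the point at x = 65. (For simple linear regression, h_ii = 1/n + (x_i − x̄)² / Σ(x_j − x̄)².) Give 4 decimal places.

h = 0.2857

x̄ = (40 + 45 + 50 + 55 + 60 + 65 + 70)/7 = 55
Σ(x − x̄)² = 225 + 100 + 25 + 0 + 25 + 100 + 225 = 700
h = 1/7 + (10)²/700 = 0.142857 + 0.142857 = 0.2857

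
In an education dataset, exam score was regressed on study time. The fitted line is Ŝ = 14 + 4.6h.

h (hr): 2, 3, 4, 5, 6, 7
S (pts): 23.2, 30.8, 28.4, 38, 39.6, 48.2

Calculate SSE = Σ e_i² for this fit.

SSE = 34

h=2: Ŝ = 14 + 4.6·2 = 23.2; e = 23.2 − 23.2 = 0
h=3: Ŝ = 14 + 4.6·3 = 27.8; e = 30.8 − 27.8 = 3
h=4: Ŝ = 14 + 4.6·4 = 32.4; e = 28.4 − 32.4 = -4
h=5: Ŝ = 14 + 4.6·5 = 37; e = 38 − 37 = 1
h=6: Ŝ = 14 + 4.6·6 = 41.6; e = 39.6 − 41.6 = -2
h=7: Ŝ = 14 + 4.6·7 = 46.2; e = 48.2 − 46.2 = 2
SSE = 0 + 9 + 16 + 1 + 4 + 4 = 34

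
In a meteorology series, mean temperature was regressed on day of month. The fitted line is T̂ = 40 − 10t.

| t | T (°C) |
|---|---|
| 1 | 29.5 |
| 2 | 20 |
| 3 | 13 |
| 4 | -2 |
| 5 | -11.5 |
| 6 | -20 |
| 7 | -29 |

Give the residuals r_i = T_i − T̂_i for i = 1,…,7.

-0.5, 0, 3, -2, -1.5, 0, 1

t=1: T̂ = 40 − 10·1 = 30; r = 29.5 − 30 = -0.5
t=2: T̂ = 40 − 10·2 = 20; r = 20 − 20 = 0
t=3: T̂ = 40 − 10·3 = 10; r = 13 − 10 = 3
t=4: T̂ = 40 − 10·4 = 0; r = -2 − 0 = -2
t=5: T̂ = 40 − 10·5 = -10; r = -11.5 − (-10) = -1.5
t=6: T̂ = 40 − 10·6 = -20; r = -20 − (-20) = 0
t=7: T̂ = 40 − 10·7 = -30; r = -29 − (-30) = 1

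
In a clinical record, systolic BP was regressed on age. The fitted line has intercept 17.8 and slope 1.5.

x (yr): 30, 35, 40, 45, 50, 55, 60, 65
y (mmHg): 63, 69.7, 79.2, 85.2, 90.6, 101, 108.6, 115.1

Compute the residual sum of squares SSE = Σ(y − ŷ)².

x=30: ŷ = 17.8 + 1.5·30 = 62.8; r = 63 − 62.8 = 0.2
x=35: ŷ = 17.8 + 1.5·35 = 70.3; r = 69.7 − 70.3 = -0.6
x=40: ŷ = 17.8 + 1.5·40 = 77.8; r = 79.2 − 77.8 = 1.4
x=45: ŷ = 17.8 + 1.5·45 = 85.3; r = 85.2 − 85.3 = -0.1
x=50: ŷ = 17.8 + 1.5·50 = 92.8; r = 90.6 − 92.8 = -2.2
x=55: ŷ = 17.8 + 1.5·55 = 100.3; r = 101 − 100.3 = 0.7
x=60: ŷ = 17.8 + 1.5·60 = 107.8; r = 108.6 − 107.8 = 0.8
x=65: ŷ = 17.8 + 1.5·65 = 115.3; r = 115.1 − 115.3 = -0.2
SSE = 0.04 + 0.36 + 1.96 + 0.01 + 4.84 + 0.49 + 0.64 + 0.04 = 8.38

SSE = 8.38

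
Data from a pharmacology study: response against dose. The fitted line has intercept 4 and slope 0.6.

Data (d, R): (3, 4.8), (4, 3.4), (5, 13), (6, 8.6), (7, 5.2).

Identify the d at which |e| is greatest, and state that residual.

d=3: R̂ = 4 + 0.6·3 = 5.8; e = 4.8 − 5.8 = -1
d=4: R̂ = 4 + 0.6·4 = 6.4; e = 3.4 − 6.4 = -3
d=5: R̂ = 4 + 0.6·5 = 7; e = 13 − 7 = 6
d=6: R̂ = 4 + 0.6·6 = 7.6; e = 8.6 − 7.6 = 1
d=7: R̂ = 4 + 0.6·7 = 8.2; e = 5.2 − 8.2 = -3
Largest |e| is 6 at d = 5, residual 6.

d = 5, e = 6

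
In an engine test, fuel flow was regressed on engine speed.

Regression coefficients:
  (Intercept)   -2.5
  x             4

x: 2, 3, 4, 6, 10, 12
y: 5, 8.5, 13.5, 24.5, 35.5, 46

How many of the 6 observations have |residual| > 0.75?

3

x=2: ŷ = -2.5 + 4·2 = 5.5; e = 5 − 5.5 = -0.5
x=3: ŷ = -2.5 + 4·3 = 9.5; e = 8.5 − 9.5 = -1
x=4: ŷ = -2.5 + 4·4 = 13.5; e = 13.5 − 13.5 = 0
x=6: ŷ = -2.5 + 4·6 = 21.5; e = 24.5 − 21.5 = 3
x=10: ŷ = -2.5 + 4·10 = 37.5; e = 35.5 − 37.5 = -2
x=12: ŷ = -2.5 + 4·12 = 45.5; e = 46 − 45.5 = 0.5
|e| > 0.75: x=3 (|e|=1), x=6 (|e|=3), x=10 (|e|=2) → 3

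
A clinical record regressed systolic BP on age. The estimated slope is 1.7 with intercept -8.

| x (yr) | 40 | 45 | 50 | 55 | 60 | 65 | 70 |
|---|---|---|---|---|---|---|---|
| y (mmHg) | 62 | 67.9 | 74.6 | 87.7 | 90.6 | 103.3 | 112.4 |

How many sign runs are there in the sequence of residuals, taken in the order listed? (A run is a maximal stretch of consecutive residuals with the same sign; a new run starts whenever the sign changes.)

5 runs

x=40: ŷ = -8 + 1.7·40 = 60; r = 62 − 60 = 2
x=45: ŷ = -8 + 1.7·45 = 68.5; r = 67.9 − 68.5 = -0.6
x=50: ŷ = -8 + 1.7·50 = 77; r = 74.6 − 77 = -2.4
x=55: ŷ = -8 + 1.7·55 = 85.5; r = 87.7 − 85.5 = 2.2
x=60: ŷ = -8 + 1.7·60 = 94; r = 90.6 − 94 = -3.4
x=65: ŷ = -8 + 1.7·65 = 102.5; r = 103.3 − 102.5 = 0.8
x=70: ŷ = -8 + 1.7·70 = 111; r = 112.4 − 111 = 1.4
Signs: + − − + − + +
Runs: +×1, −×2, +×1, −×1, +×2 → 5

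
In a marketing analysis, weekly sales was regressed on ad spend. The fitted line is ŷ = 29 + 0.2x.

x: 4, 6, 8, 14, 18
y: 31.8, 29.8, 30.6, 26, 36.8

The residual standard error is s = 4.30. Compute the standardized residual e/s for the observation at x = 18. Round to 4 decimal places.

ŷ = 29 + 0.2·18 = 32.6
e = 36.8 − 32.6 = 4.2
e/s = 4.2 / 4.30 = 0.9767

0.9767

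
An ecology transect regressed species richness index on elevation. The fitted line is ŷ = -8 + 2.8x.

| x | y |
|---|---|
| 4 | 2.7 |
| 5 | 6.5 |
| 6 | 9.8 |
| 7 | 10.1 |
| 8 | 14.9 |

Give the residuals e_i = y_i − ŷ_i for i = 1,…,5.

x=4: ŷ = -8 + 2.8·4 = 3.2; e = 2.7 − 3.2 = -0.5
x=5: ŷ = -8 + 2.8·5 = 6; e = 6.5 − 6 = 0.5
x=6: ŷ = -8 + 2.8·6 = 8.8; e = 9.8 − 8.8 = 1
x=7: ŷ = -8 + 2.8·7 = 11.6; e = 10.1 − 11.6 = -1.5
x=8: ŷ = -8 + 2.8·8 = 14.4; e = 14.9 − 14.4 = 0.5

-0.5, 0.5, 1, -1.5, 0.5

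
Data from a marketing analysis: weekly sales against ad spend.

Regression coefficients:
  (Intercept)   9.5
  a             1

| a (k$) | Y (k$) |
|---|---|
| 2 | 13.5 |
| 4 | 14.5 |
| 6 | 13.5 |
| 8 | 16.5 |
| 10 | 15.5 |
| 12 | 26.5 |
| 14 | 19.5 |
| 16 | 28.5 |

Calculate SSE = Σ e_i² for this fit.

a=2: Ŷ = 9.5 + 2 = 11.5; e = 13.5 − 11.5 = 2
a=4: Ŷ = 9.5 + 4 = 13.5; e = 14.5 − 13.5 = 1
a=6: Ŷ = 9.5 + 6 = 15.5; e = 13.5 − 15.5 = -2
a=8: Ŷ = 9.5 + 8 = 17.5; e = 16.5 − 17.5 = -1
a=10: Ŷ = 9.5 + 10 = 19.5; e = 15.5 − 19.5 = -4
a=12: Ŷ = 9.5 + 12 = 21.5; e = 26.5 − 21.5 = 5
a=14: Ŷ = 9.5 + 14 = 23.5; e = 19.5 − 23.5 = -4
a=16: Ŷ = 9.5 + 16 = 25.5; e = 28.5 − 25.5 = 3
SSE = 4 + 1 + 4 + 1 + 16 + 25 + 16 + 9 = 76

SSE = 76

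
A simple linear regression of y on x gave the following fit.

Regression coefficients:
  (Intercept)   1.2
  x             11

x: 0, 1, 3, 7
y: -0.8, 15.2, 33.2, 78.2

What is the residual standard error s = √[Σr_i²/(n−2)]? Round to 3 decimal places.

x=0: ŷ = 1.2 + 11·0 = 1.2; r = -0.8 − 1.2 = -2
x=1: ŷ = 1.2 + 11·1 = 12.2; r = 15.2 − 12.2 = 3
x=3: ŷ = 1.2 + 11·3 = 34.2; r = 33.2 − 34.2 = -1
x=7: ŷ = 1.2 + 11·7 = 78.2; r = 78.2 − 78.2 = 0
SSE = 4 + 9 + 1 + 0 = 14
s = √(14/2) = √7 ≈ 2.646

s = 2.646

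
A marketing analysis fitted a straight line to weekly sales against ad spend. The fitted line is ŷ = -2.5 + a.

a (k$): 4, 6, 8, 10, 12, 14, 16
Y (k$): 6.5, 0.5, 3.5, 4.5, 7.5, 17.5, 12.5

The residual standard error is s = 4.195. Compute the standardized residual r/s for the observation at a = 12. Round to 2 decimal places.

ŷ = -2.5 + 12 = 9.5
r = 7.5 − 9.5 = -2
r/s = -2 / 4.195 = -0.48

-0.48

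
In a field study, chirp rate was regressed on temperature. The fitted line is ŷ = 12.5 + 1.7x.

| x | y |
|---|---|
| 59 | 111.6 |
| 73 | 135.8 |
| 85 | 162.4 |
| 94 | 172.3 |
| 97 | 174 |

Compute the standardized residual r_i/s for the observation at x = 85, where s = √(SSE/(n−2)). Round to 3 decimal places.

x=59: ŷ = 12.5 + 1.7·59 = 112.8; r = 111.6 − 112.8 = -1.2
x=73: ŷ = 12.5 + 1.7·73 = 136.6; r = 135.8 − 136.6 = -0.8
x=85: ŷ = 12.5 + 1.7·85 = 157; r = 162.4 − 157 = 5.4
x=94: ŷ = 12.5 + 1.7·94 = 172.3; r = 172.3 − 172.3 = 0
x=97: ŷ = 12.5 + 1.7·97 = 177.4; r = 174 − 177.4 = -3.4
SSE = 1.44 + 0.64 + 29.16 + 0 + 11.56 = 42.8
s = √(42.8/3) = 3.77712
r/s = 5.4 / 3.77712 = 1.430

1.430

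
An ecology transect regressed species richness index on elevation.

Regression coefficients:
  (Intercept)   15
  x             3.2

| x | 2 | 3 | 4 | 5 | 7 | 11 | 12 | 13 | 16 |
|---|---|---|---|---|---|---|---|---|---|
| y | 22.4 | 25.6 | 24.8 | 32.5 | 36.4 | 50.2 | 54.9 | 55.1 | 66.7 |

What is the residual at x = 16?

e = 0.5

ŷ = 15 + 3.2·16 = 66.2
e = 66.7 − 66.2 = 0.5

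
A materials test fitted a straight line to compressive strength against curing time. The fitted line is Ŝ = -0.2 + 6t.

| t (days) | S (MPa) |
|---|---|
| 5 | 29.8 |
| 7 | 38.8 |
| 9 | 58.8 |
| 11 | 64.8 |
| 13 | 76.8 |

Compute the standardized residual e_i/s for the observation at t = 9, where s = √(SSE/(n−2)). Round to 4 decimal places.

1.4434

t=5: Ŝ = -0.2 + 6·5 = 29.8; e = 29.8 − 29.8 = 0
t=7: Ŝ = -0.2 + 6·7 = 41.8; e = 38.8 − 41.8 = -3
t=9: Ŝ = -0.2 + 6·9 = 53.8; e = 58.8 − 53.8 = 5
t=11: Ŝ = -0.2 + 6·11 = 65.8; e = 64.8 − 65.8 = -1
t=13: Ŝ = -0.2 + 6·13 = 77.8; e = 76.8 − 77.8 = -1
SSE = 0 + 9 + 25 + 1 + 1 = 36
s = √(36/3) = 3.4641
e/s = 5 / 3.4641 = 1.4434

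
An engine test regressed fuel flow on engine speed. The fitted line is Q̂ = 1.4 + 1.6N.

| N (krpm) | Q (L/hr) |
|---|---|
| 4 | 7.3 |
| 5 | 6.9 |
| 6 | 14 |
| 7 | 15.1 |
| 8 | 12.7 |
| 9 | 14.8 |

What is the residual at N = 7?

Q̂ = 1.4 + 1.6·7 = 12.6
r = 15.1 − 12.6 = 2.5

r = 2.5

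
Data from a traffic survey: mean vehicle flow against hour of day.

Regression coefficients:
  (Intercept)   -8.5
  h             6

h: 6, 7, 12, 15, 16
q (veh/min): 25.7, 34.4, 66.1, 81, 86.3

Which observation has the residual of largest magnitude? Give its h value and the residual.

h = 12, e = 2.6

h=6: ŷ = -8.5 + 6·6 = 27.5; e = 25.7 − 27.5 = -1.8
h=7: ŷ = -8.5 + 6·7 = 33.5; e = 34.4 − 33.5 = 0.9
h=12: ŷ = -8.5 + 6·12 = 63.5; e = 66.1 − 63.5 = 2.6
h=15: ŷ = -8.5 + 6·15 = 81.5; e = 81 − 81.5 = -0.5
h=16: ŷ = -8.5 + 6·16 = 87.5; e = 86.3 − 87.5 = -1.2
Largest |e| is 2.6 at h = 12, residual 2.6.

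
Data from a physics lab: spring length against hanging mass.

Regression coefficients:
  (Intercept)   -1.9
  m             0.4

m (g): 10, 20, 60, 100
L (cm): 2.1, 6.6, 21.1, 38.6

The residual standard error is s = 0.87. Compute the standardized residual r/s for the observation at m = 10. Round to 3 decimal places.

0.000

ŷ = -1.9 + 0.4·10 = 2.1
r = 2.1 − 2.1 = 0
r/s = 0 / 0.87 = 0.000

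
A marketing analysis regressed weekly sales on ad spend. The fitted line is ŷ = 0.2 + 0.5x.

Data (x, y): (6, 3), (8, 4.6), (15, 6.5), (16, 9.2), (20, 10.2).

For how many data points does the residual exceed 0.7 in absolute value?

x=6: ŷ = 0.2 + 0.5·6 = 3.2; r = 3 − 3.2 = -0.2
x=8: ŷ = 0.2 + 0.5·8 = 4.2; r = 4.6 − 4.2 = 0.4
x=15: ŷ = 0.2 + 0.5·15 = 7.7; r = 6.5 − 7.7 = -1.2
x=16: ŷ = 0.2 + 0.5·16 = 8.2; r = 9.2 − 8.2 = 1
x=20: ŷ = 0.2 + 0.5·20 = 10.2; r = 10.2 − 10.2 = 0
|r| > 0.7: x=15 (|r|=1.2), x=16 (|r|=1) → 2

2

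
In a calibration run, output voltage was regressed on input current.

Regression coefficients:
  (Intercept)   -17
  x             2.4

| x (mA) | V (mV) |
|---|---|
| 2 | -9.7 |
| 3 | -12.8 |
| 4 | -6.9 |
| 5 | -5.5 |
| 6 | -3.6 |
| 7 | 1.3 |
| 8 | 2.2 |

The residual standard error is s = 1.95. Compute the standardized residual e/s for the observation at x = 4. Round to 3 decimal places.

V̂ = -17 + 2.4·4 = -7.4
e = -6.9 − (-7.4) = 0.5
e/s = 0.5 / 1.95 = 0.256

0.256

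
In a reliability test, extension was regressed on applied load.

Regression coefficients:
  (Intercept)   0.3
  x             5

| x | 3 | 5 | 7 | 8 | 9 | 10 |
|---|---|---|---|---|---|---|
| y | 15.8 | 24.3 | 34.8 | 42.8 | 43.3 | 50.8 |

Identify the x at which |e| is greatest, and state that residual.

x = 8, e = 2.5

x=3: ŷ = 0.3 + 5·3 = 15.3; e = 15.8 − 15.3 = 0.5
x=5: ŷ = 0.3 + 5·5 = 25.3; e = 24.3 − 25.3 = -1
x=7: ŷ = 0.3 + 5·7 = 35.3; e = 34.8 − 35.3 = -0.5
x=8: ŷ = 0.3 + 5·8 = 40.3; e = 42.8 − 40.3 = 2.5
x=9: ŷ = 0.3 + 5·9 = 45.3; e = 43.3 − 45.3 = -2
x=10: ŷ = 0.3 + 5·10 = 50.3; e = 50.8 − 50.3 = 0.5
Largest |e| is 2.5 at x = 8, residual 2.5.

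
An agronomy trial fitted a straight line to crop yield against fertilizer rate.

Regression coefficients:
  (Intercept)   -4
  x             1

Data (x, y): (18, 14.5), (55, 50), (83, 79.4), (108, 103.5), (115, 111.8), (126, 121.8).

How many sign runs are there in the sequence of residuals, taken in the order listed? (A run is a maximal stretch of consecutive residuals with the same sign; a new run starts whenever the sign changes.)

6 runs

x=18: ŷ = -4 + 18 = 14; r = 14.5 − 14 = 0.5
x=55: ŷ = -4 + 55 = 51; r = 50 − 51 = -1
x=83: ŷ = -4 + 83 = 79; r = 79.4 − 79 = 0.4
x=108: ŷ = -4 + 108 = 104; r = 103.5 − 104 = -0.5
x=115: ŷ = -4 + 115 = 111; r = 111.8 − 111 = 0.8
x=126: ŷ = -4 + 126 = 122; r = 121.8 − 122 = -0.2
Signs: + − + − + −
Runs: +×1, −×1, +×1, −×1, +×1, −×1 → 6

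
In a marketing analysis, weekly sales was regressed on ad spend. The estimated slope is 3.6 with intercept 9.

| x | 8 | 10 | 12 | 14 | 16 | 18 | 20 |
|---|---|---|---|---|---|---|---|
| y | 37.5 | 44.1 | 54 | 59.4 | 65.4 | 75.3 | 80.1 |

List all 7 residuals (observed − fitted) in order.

x=8: ŷ = 9 + 3.6·8 = 37.8; r = 37.5 − 37.8 = -0.3
x=10: ŷ = 9 + 3.6·10 = 45; r = 44.1 − 45 = -0.9
x=12: ŷ = 9 + 3.6·12 = 52.2; r = 54 − 52.2 = 1.8
x=14: ŷ = 9 + 3.6·14 = 59.4; r = 59.4 − 59.4 = 0
x=16: ŷ = 9 + 3.6·16 = 66.6; r = 65.4 − 66.6 = -1.2
x=18: ŷ = 9 + 3.6·18 = 73.8; r = 75.3 − 73.8 = 1.5
x=20: ŷ = 9 + 3.6·20 = 81; r = 80.1 − 81 = -0.9

-0.3, -0.9, 1.8, 0, -1.2, 1.5, -0.9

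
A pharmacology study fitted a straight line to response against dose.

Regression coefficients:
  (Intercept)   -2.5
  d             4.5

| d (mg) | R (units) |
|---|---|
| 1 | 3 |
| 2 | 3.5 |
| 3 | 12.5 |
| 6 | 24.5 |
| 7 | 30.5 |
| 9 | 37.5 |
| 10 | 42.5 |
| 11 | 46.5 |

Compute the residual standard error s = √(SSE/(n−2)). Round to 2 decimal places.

s = 1.58

d=1: R̂ = -2.5 + 4.5·1 = 2; e = 3 − 2 = 1
d=2: R̂ = -2.5 + 4.5·2 = 6.5; e = 3.5 − 6.5 = -3
d=3: R̂ = -2.5 + 4.5·3 = 11; e = 12.5 − 11 = 1.5
d=6: R̂ = -2.5 + 4.5·6 = 24.5; e = 24.5 − 24.5 = 0
d=7: R̂ = -2.5 + 4.5·7 = 29; e = 30.5 − 29 = 1.5
d=9: R̂ = -2.5 + 4.5·9 = 38; e = 37.5 − 38 = -0.5
d=10: R̂ = -2.5 + 4.5·10 = 42.5; e = 42.5 − 42.5 = 0
d=11: R̂ = -2.5 + 4.5·11 = 47; e = 46.5 − 47 = -0.5
SSE = 1 + 9 + 2.25 + 0 + 2.25 + 0.25 + 0 + 0.25 = 15
s = √(15/6) = √2.5 ≈ 1.58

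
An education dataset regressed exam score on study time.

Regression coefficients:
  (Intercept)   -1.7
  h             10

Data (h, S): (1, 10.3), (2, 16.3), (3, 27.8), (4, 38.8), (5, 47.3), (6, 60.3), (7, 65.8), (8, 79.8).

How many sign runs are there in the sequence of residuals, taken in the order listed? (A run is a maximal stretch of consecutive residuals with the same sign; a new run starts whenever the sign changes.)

h=1: Ŝ = -1.7 + 10·1 = 8.3; r = 10.3 − 8.3 = 2
h=2: Ŝ = -1.7 + 10·2 = 18.3; r = 16.3 − 18.3 = -2
h=3: Ŝ = -1.7 + 10·3 = 28.3; r = 27.8 − 28.3 = -0.5
h=4: Ŝ = -1.7 + 10·4 = 38.3; r = 38.8 − 38.3 = 0.5
h=5: Ŝ = -1.7 + 10·5 = 48.3; r = 47.3 − 48.3 = -1
h=6: Ŝ = -1.7 + 10·6 = 58.3; r = 60.3 − 58.3 = 2
h=7: Ŝ = -1.7 + 10·7 = 68.3; r = 65.8 − 68.3 = -2.5
h=8: Ŝ = -1.7 + 10·8 = 78.3; r = 79.8 − 78.3 = 1.5
Signs: + − − + − + − +
Runs: +×1, −×2, +×1, −×1, +×1, −×1, +×1 → 7

7 runs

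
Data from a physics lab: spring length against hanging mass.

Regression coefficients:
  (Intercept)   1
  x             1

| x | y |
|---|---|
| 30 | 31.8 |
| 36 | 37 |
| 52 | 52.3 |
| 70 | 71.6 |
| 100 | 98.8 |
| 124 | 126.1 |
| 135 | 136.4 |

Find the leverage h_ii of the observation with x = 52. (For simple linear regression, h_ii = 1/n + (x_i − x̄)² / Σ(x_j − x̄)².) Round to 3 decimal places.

x̄ = (30 + 36 + 52 + 70 + 100 + 124 + 135)/7 = 78.1429
Σ(x − x̄)² = 2317.73 + 1776.02 + 683.449 + 66.3061 + 477.735 + 2102.88 + 3232.73 = 10656.9
h = 1/7 + (-26.1429)²/10656.9 = 0.142857 + 0.0641323 = 0.207

h = 0.207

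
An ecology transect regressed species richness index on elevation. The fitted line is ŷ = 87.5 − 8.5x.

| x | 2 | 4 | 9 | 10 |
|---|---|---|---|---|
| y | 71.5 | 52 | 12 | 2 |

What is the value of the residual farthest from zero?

x=2: ŷ = 87.5 − 8.5·2 = 70.5; e = 71.5 − 70.5 = 1
x=4: ŷ = 87.5 − 8.5·4 = 53.5; e = 52 − 53.5 = -1.5
x=9: ŷ = 87.5 − 8.5·9 = 11; e = 12 − 11 = 1
x=10: ŷ = 87.5 − 8.5·10 = 2.5; e = 2 − 2.5 = -0.5
Largest |e| is 1.5 at x = 4, residual -1.5.

e = -1.5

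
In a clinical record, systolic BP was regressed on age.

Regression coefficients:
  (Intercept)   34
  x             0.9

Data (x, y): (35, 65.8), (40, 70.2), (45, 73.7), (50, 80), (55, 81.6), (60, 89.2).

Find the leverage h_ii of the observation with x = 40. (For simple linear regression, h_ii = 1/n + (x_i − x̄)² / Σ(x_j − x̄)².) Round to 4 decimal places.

x̄ = (35 + 40 + 45 + 50 + 55 + 60)/6 = 47.5
Σ(x − x̄)² = 156.25 + 56.25 + 6.25 + 6.25 + 56.25 + 156.25 = 437.5
h = 1/6 + (-7.5)²/437.5 = 0.166667 + 0.128571 = 0.2952

h = 0.2952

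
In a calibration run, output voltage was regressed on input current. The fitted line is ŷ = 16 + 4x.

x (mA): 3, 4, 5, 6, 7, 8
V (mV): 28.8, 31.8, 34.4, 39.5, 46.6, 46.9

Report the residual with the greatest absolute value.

x=3: ŷ = 16 + 4·3 = 28; e = 28.8 − 28 = 0.8
x=4: ŷ = 16 + 4·4 = 32; e = 31.8 − 32 = -0.2
x=5: ŷ = 16 + 4·5 = 36; e = 34.4 − 36 = -1.6
x=6: ŷ = 16 + 4·6 = 40; e = 39.5 − 40 = -0.5
x=7: ŷ = 16 + 4·7 = 44; e = 46.6 − 44 = 2.6
x=8: ŷ = 16 + 4·8 = 48; e = 46.9 − 48 = -1.1
Largest |e| is 2.6 at x = 7, residual 2.6.

e = 2.6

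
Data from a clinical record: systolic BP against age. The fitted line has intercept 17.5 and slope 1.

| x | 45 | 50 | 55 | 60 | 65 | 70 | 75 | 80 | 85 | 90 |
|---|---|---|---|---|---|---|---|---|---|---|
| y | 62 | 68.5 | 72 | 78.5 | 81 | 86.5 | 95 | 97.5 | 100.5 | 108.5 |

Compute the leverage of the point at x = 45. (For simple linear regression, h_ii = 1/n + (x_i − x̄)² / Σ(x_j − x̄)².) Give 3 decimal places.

h = 0.345

x̄ = (45 + 50 + 55 + 60 + 65 + 70 + 75 + 80 + 85 + 90)/10 = 67.5
Σ(x − x̄)² = 506.25 + 306.25 + 156.25 + 56.25 + 6.25 + 6.25 + 56.25 + 156.25 + 306.25 + 506.25 = 2062.5
h = 1/10 + (-22.5)²/2062.5 = 0.1 + 0.245455 = 0.345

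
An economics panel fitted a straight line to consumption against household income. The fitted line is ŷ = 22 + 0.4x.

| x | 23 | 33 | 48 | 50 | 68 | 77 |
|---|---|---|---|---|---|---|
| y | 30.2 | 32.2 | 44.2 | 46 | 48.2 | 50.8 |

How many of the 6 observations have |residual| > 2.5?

x=23: ŷ = 22 + 0.4·23 = 31.2; e = 30.2 − 31.2 = -1
x=33: ŷ = 22 + 0.4·33 = 35.2; e = 32.2 − 35.2 = -3
x=48: ŷ = 22 + 0.4·48 = 41.2; e = 44.2 − 41.2 = 3
x=50: ŷ = 22 + 0.4·50 = 42; e = 46 − 42 = 4
x=68: ŷ = 22 + 0.4·68 = 49.2; e = 48.2 − 49.2 = -1
x=77: ŷ = 22 + 0.4·77 = 52.8; e = 50.8 − 52.8 = -2
|e| > 2.5: x=33 (|e|=3), x=48 (|e|=3), x=50 (|e|=4) → 3

3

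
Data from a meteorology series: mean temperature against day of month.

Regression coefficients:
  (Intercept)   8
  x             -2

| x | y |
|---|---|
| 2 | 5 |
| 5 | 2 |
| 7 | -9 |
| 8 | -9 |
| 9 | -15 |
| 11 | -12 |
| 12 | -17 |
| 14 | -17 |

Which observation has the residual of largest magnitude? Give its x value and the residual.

x=2: ŷ = 8 − 2·2 = 4; r = 5 − 4 = 1
x=5: ŷ = 8 − 2·5 = -2; r = 2 − (-2) = 4
x=7: ŷ = 8 − 2·7 = -6; r = -9 − (-6) = -3
x=8: ŷ = 8 − 2·8 = -8; r = -9 − (-8) = -1
x=9: ŷ = 8 − 2·9 = -10; r = -15 − (-10) = -5
x=11: ŷ = 8 − 2·11 = -14; r = -12 − (-14) = 2
x=12: ŷ = 8 − 2·12 = -16; r = -17 − (-16) = -1
x=14: ŷ = 8 − 2·14 = -20; r = -17 − (-20) = 3
Largest |r| is 5 at x = 9, residual -5.

x = 9, r = -5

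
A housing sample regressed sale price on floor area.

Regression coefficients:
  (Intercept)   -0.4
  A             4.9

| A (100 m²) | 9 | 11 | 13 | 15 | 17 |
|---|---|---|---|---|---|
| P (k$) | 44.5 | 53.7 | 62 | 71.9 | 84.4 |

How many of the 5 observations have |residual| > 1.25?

2

A=9: P̂ = -0.4 + 4.9·9 = 43.7; e = 44.5 − 43.7 = 0.8
A=11: P̂ = -0.4 + 4.9·11 = 53.5; e = 53.7 − 53.5 = 0.2
A=13: P̂ = -0.4 + 4.9·13 = 63.3; e = 62 − 63.3 = -1.3
A=15: P̂ = -0.4 + 4.9·15 = 73.1; e = 71.9 − 73.1 = -1.2
A=17: P̂ = -0.4 + 4.9·17 = 82.9; e = 84.4 − 82.9 = 1.5
|e| > 1.25: A=13 (|e|=1.3), A=17 (|e|=1.5) → 2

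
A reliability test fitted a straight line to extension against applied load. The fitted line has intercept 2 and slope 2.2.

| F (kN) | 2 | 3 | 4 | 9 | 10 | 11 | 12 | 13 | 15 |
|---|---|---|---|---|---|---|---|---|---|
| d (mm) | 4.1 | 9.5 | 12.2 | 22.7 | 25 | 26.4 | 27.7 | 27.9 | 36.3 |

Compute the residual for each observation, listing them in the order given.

-2.3, 0.9, 1.4, 0.9, 1, 0.2, -0.7, -2.7, 1.3

F=2: ŷ = 2 + 2.2·2 = 6.4; e = 4.1 − 6.4 = -2.3
F=3: ŷ = 2 + 2.2·3 = 8.6; e = 9.5 − 8.6 = 0.9
F=4: ŷ = 2 + 2.2·4 = 10.8; e = 12.2 − 10.8 = 1.4
F=9: ŷ = 2 + 2.2·9 = 21.8; e = 22.7 − 21.8 = 0.9
F=10: ŷ = 2 + 2.2·10 = 24; e = 25 − 24 = 1
F=11: ŷ = 2 + 2.2·11 = 26.2; e = 26.4 − 26.2 = 0.2
F=12: ŷ = 2 + 2.2·12 = 28.4; e = 27.7 − 28.4 = -0.7
F=13: ŷ = 2 + 2.2·13 = 30.6; e = 27.9 − 30.6 = -2.7
F=15: ŷ = 2 + 2.2·15 = 35; e = 36.3 − 35 = 1.3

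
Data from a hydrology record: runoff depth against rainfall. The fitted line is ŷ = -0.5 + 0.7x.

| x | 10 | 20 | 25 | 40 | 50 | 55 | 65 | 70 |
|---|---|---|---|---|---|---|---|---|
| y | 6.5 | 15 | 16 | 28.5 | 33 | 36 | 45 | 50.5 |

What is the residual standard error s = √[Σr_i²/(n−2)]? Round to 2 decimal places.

x=10: ŷ = -0.5 + 0.7·10 = 6.5; r = 6.5 − 6.5 = 0
x=20: ŷ = -0.5 + 0.7·20 = 13.5; r = 15 − 13.5 = 1.5
x=25: ŷ = -0.5 + 0.7·25 = 17; r = 16 − 17 = -1
x=40: ŷ = -0.5 + 0.7·40 = 27.5; r = 28.5 − 27.5 = 1
x=50: ŷ = -0.5 + 0.7·50 = 34.5; r = 33 − 34.5 = -1.5
x=55: ŷ = -0.5 + 0.7·55 = 38; r = 36 − 38 = -2
x=65: ŷ = -0.5 + 0.7·65 = 45; r = 45 − 45 = 0
x=70: ŷ = -0.5 + 0.7·70 = 48.5; r = 50.5 − 48.5 = 2
SSE = 0 + 2.25 + 1 + 1 + 2.25 + 4 + 0 + 4 = 14.5
s = √(14.5/6) = √2.41667 ≈ 1.55

s = 1.55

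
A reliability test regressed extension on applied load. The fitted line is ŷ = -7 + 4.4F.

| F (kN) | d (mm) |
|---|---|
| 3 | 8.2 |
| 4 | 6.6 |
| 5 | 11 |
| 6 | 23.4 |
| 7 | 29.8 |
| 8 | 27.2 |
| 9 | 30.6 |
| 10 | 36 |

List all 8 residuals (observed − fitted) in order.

F=3: ŷ = -7 + 4.4·3 = 6.2; r = 8.2 − 6.2 = 2
F=4: ŷ = -7 + 4.4·4 = 10.6; r = 6.6 − 10.6 = -4
F=5: ŷ = -7 + 4.4·5 = 15; r = 11 − 15 = -4
F=6: ŷ = -7 + 4.4·6 = 19.4; r = 23.4 − 19.4 = 4
F=7: ŷ = -7 + 4.4·7 = 23.8; r = 29.8 − 23.8 = 6
F=8: ŷ = -7 + 4.4·8 = 28.2; r = 27.2 − 28.2 = -1
F=9: ŷ = -7 + 4.4·9 = 32.6; r = 30.6 − 32.6 = -2
F=10: ŷ = -7 + 4.4·10 = 37; r = 36 − 37 = -1

2, -4, -4, 4, 6, -1, -2, -1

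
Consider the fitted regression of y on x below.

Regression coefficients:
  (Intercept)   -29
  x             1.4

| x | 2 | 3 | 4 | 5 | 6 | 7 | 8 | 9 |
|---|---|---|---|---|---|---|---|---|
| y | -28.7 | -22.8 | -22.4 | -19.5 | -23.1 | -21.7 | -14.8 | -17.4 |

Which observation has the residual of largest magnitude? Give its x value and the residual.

x = 8, r = 3

x=2: ŷ = -29 + 1.4·2 = -26.2; r = -28.7 − (-26.2) = -2.5
x=3: ŷ = -29 + 1.4·3 = -24.8; r = -22.8 − (-24.8) = 2
x=4: ŷ = -29 + 1.4·4 = -23.4; r = -22.4 − (-23.4) = 1
x=5: ŷ = -29 + 1.4·5 = -22; r = -19.5 − (-22) = 2.5
x=6: ŷ = -29 + 1.4·6 = -20.6; r = -23.1 − (-20.6) = -2.5
x=7: ŷ = -29 + 1.4·7 = -19.2; r = -21.7 − (-19.2) = -2.5
x=8: ŷ = -29 + 1.4·8 = -17.8; r = -14.8 − (-17.8) = 3
x=9: ŷ = -29 + 1.4·9 = -16.4; r = -17.4 − (-16.4) = -1
Largest |r| is 3 at x = 8, residual 3.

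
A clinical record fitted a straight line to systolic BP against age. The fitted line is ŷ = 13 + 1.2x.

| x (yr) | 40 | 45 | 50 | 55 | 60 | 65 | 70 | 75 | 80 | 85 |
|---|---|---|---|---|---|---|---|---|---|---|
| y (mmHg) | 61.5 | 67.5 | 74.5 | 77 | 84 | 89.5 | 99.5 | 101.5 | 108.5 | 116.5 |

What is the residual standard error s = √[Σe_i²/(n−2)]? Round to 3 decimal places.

s = 1.620

x=40: ŷ = 13 + 1.2·40 = 61; e = 61.5 − 61 = 0.5
x=45: ŷ = 13 + 1.2·45 = 67; e = 67.5 − 67 = 0.5
x=50: ŷ = 13 + 1.2·50 = 73; e = 74.5 − 73 = 1.5
x=55: ŷ = 13 + 1.2·55 = 79; e = 77 − 79 = -2
x=60: ŷ = 13 + 1.2·60 = 85; e = 84 − 85 = -1
x=65: ŷ = 13 + 1.2·65 = 91; e = 89.5 − 91 = -1.5
x=70: ŷ = 13 + 1.2·70 = 97; e = 99.5 − 97 = 2.5
x=75: ŷ = 13 + 1.2·75 = 103; e = 101.5 − 103 = -1.5
x=80: ŷ = 13 + 1.2·80 = 109; e = 108.5 − 109 = -0.5
x=85: ŷ = 13 + 1.2·85 = 115; e = 116.5 − 115 = 1.5
SSE = 0.25 + 0.25 + 2.25 + 4 + 1 + 2.25 + 6.25 + 2.25 + 0.25 + 2.25 = 21
s = √(21/8) = √2.625 ≈ 1.620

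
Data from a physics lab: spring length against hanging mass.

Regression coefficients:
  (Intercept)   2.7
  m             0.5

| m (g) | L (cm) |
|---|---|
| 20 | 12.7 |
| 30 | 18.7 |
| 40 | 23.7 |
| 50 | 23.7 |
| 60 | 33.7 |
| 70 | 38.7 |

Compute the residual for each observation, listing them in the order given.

m=20: ŷ = 2.7 + 0.5·20 = 12.7; e = 12.7 − 12.7 = 0
m=30: ŷ = 2.7 + 0.5·30 = 17.7; e = 18.7 − 17.7 = 1
m=40: ŷ = 2.7 + 0.5·40 = 22.7; e = 23.7 − 22.7 = 1
m=50: ŷ = 2.7 + 0.5·50 = 27.7; e = 23.7 − 27.7 = -4
m=60: ŷ = 2.7 + 0.5·60 = 32.7; e = 33.7 − 32.7 = 1
m=70: ŷ = 2.7 + 0.5·70 = 37.7; e = 38.7 − 37.7 = 1

0, 1, 1, -4, 1, 1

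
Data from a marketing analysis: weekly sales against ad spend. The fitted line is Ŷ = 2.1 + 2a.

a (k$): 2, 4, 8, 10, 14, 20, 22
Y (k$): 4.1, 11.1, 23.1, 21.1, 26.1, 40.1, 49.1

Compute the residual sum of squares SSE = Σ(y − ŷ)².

SSE = 60

a=2: Ŷ = 2.1 + 2·2 = 6.1; r = 4.1 − 6.1 = -2
a=4: Ŷ = 2.1 + 2·4 = 10.1; r = 11.1 − 10.1 = 1
a=8: Ŷ = 2.1 + 2·8 = 18.1; r = 23.1 − 18.1 = 5
a=10: Ŷ = 2.1 + 2·10 = 22.1; r = 21.1 − 22.1 = -1
a=14: Ŷ = 2.1 + 2·14 = 30.1; r = 26.1 − 30.1 = -4
a=20: Ŷ = 2.1 + 2·20 = 42.1; r = 40.1 − 42.1 = -2
a=22: Ŷ = 2.1 + 2·22 = 46.1; r = 49.1 − 46.1 = 3
SSE = 4 + 1 + 25 + 1 + 16 + 4 + 9 = 60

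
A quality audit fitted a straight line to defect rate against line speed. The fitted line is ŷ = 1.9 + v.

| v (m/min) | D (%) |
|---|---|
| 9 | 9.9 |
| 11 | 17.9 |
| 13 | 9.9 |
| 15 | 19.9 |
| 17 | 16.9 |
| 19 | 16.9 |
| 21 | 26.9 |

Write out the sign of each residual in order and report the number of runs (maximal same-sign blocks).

6 runs

v=9: ŷ = 1.9 + 9 = 10.9; e = 9.9 − 10.9 = -1
v=11: ŷ = 1.9 + 11 = 12.9; e = 17.9 − 12.9 = 5
v=13: ŷ = 1.9 + 13 = 14.9; e = 9.9 − 14.9 = -5
v=15: ŷ = 1.9 + 15 = 16.9; e = 19.9 − 16.9 = 3
v=17: ŷ = 1.9 + 17 = 18.9; e = 16.9 − 18.9 = -2
v=19: ŷ = 1.9 + 19 = 20.9; e = 16.9 − 20.9 = -4
v=21: ŷ = 1.9 + 21 = 22.9; e = 26.9 − 22.9 = 4
Signs: − + − + − − +
Runs: −×1, +×1, −×1, +×1, −×2, +×1 → 6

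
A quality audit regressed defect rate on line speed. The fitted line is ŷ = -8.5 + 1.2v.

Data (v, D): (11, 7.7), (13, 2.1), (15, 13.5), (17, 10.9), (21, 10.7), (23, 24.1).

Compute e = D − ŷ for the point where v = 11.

ŷ = -8.5 + 1.2·11 = 4.7
e = 7.7 − 4.7 = 3

e = 3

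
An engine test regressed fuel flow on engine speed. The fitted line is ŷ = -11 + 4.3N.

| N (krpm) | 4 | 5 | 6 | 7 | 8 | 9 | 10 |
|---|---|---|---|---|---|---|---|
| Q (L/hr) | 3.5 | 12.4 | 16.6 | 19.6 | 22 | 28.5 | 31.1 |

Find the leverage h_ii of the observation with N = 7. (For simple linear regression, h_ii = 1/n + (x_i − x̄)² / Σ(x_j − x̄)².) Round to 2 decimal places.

h = 0.14

N̄ = (4 + 5 + 6 + 7 + 8 + 9 + 10)/7 = 7
Σ(N − N̄)² = 9 + 4 + 1 + 0 + 1 + 4 + 9 = 28
h = 1/7 + (0)²/28 = 0.142857 + 0 = 0.14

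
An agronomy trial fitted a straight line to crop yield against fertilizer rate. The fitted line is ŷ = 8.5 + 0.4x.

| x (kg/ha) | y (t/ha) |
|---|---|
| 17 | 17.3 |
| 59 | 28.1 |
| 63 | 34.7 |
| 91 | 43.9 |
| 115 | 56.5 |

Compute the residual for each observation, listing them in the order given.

2, -4, 1, -1, 2

x=17: ŷ = 8.5 + 0.4·17 = 15.3; e = 17.3 − 15.3 = 2
x=59: ŷ = 8.5 + 0.4·59 = 32.1; e = 28.1 − 32.1 = -4
x=63: ŷ = 8.5 + 0.4·63 = 33.7; e = 34.7 − 33.7 = 1
x=91: ŷ = 8.5 + 0.4·91 = 44.9; e = 43.9 − 44.9 = -1
x=115: ŷ = 8.5 + 0.4·115 = 54.5; e = 56.5 − 54.5 = 2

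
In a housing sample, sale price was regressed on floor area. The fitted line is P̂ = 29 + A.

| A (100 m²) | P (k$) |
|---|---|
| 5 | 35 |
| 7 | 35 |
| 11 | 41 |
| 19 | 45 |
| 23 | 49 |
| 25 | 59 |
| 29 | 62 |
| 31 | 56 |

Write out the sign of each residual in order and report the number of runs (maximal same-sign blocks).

6 runs

A=5: P̂ = 29 + 5 = 34; r = 35 − 34 = 1
A=7: P̂ = 29 + 7 = 36; r = 35 − 36 = -1
A=11: P̂ = 29 + 11 = 40; r = 41 − 40 = 1
A=19: P̂ = 29 + 19 = 48; r = 45 − 48 = -3
A=23: P̂ = 29 + 23 = 52; r = 49 − 52 = -3
A=25: P̂ = 29 + 25 = 54; r = 59 − 54 = 5
A=29: P̂ = 29 + 29 = 58; r = 62 − 58 = 4
A=31: P̂ = 29 + 31 = 60; r = 56 − 60 = -4
Signs: + − + − − + + −
Runs: +×1, −×1, +×1, −×2, +×2, −×1 → 6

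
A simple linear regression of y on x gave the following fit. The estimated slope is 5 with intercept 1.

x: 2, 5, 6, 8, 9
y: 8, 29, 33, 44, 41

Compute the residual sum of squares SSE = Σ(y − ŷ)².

x=2: ŷ = 1 + 5·2 = 11; e = 8 − 11 = -3
x=5: ŷ = 1 + 5·5 = 26; e = 29 − 26 = 3
x=6: ŷ = 1 + 5·6 = 31; e = 33 − 31 = 2
x=8: ŷ = 1 + 5·8 = 41; e = 44 − 41 = 3
x=9: ŷ = 1 + 5·9 = 46; e = 41 − 46 = -5
SSE = 9 + 9 + 4 + 9 + 25 = 56

SSE = 56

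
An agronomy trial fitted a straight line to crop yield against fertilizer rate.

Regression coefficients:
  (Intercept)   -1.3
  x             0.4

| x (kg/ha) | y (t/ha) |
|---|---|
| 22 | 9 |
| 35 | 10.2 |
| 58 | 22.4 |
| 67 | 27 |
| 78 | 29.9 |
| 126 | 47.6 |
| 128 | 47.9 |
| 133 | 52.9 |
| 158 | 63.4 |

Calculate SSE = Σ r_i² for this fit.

x=22: ŷ = -1.3 + 0.4·22 = 7.5; r = 9 − 7.5 = 1.5
x=35: ŷ = -1.3 + 0.4·35 = 12.7; r = 10.2 − 12.7 = -2.5
x=58: ŷ = -1.3 + 0.4·58 = 21.9; r = 22.4 − 21.9 = 0.5
x=67: ŷ = -1.3 + 0.4·67 = 25.5; r = 27 − 25.5 = 1.5
x=78: ŷ = -1.3 + 0.4·78 = 29.9; r = 29.9 − 29.9 = 0
x=126: ŷ = -1.3 + 0.4·126 = 49.1; r = 47.6 − 49.1 = -1.5
x=128: ŷ = -1.3 + 0.4·128 = 49.9; r = 47.9 − 49.9 = -2
x=133: ŷ = -1.3 + 0.4·133 = 51.9; r = 52.9 − 51.9 = 1
x=158: ŷ = -1.3 + 0.4·158 = 61.9; r = 63.4 − 61.9 = 1.5
SSE = 2.25 + 6.25 + 0.25 + 2.25 + 0 + 2.25 + 4 + 1 + 2.25 = 20.5

SSE = 20.5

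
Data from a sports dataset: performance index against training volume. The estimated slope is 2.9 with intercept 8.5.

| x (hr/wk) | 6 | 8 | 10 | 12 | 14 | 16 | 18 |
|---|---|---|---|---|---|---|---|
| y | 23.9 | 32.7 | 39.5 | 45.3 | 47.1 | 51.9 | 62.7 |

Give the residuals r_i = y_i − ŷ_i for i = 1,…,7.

-2, 1, 2, 2, -2, -3, 2

x=6: ŷ = 8.5 + 2.9·6 = 25.9; r = 23.9 − 25.9 = -2
x=8: ŷ = 8.5 + 2.9·8 = 31.7; r = 32.7 − 31.7 = 1
x=10: ŷ = 8.5 + 2.9·10 = 37.5; r = 39.5 − 37.5 = 2
x=12: ŷ = 8.5 + 2.9·12 = 43.3; r = 45.3 − 43.3 = 2
x=14: ŷ = 8.5 + 2.9·14 = 49.1; r = 47.1 − 49.1 = -2
x=16: ŷ = 8.5 + 2.9·16 = 54.9; r = 51.9 − 54.9 = -3
x=18: ŷ = 8.5 + 2.9·18 = 60.7; r = 62.7 − 60.7 = 2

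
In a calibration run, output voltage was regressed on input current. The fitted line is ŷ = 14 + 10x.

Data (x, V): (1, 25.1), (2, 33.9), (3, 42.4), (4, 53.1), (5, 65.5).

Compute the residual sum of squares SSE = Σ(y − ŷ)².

SSE = 6.84

x=1: ŷ = 14 + 10·1 = 24; e = 25.1 − 24 = 1.1
x=2: ŷ = 14 + 10·2 = 34; e = 33.9 − 34 = -0.1
x=3: ŷ = 14 + 10·3 = 44; e = 42.4 − 44 = -1.6
x=4: ŷ = 14 + 10·4 = 54; e = 53.1 − 54 = -0.9
x=5: ŷ = 14 + 10·5 = 64; e = 65.5 − 64 = 1.5
SSE = 1.21 + 0.01 + 2.56 + 0.81 + 2.25 = 6.84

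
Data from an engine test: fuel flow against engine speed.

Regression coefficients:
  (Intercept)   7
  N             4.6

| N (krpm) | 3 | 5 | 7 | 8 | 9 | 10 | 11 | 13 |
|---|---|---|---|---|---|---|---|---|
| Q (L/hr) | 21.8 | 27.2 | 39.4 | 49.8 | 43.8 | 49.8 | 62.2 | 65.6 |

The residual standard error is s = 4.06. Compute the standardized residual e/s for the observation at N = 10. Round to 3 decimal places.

-0.788

ŷ = 7 + 4.6·10 = 53
e = 49.8 − 53 = -3.2
e/s = -3.2 / 4.06 = -0.788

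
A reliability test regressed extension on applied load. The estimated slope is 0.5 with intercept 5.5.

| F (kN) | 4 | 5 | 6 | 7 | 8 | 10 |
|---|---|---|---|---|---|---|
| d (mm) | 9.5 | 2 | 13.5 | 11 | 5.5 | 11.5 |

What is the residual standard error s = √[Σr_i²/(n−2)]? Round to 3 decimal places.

F=4: d̂ = 5.5 + 0.5·4 = 7.5; r = 9.5 − 7.5 = 2
F=5: d̂ = 5.5 + 0.5·5 = 8; r = 2 − 8 = -6
F=6: d̂ = 5.5 + 0.5·6 = 8.5; r = 13.5 − 8.5 = 5
F=7: d̂ = 5.5 + 0.5·7 = 9; r = 11 − 9 = 2
F=8: d̂ = 5.5 + 0.5·8 = 9.5; r = 5.5 − 9.5 = -4
F=10: d̂ = 5.5 + 0.5·10 = 10.5; r = 11.5 − 10.5 = 1
SSE = 4 + 36 + 25 + 4 + 16 + 1 = 86
s = √(86/4) = √21.5 ≈ 4.637

s = 4.637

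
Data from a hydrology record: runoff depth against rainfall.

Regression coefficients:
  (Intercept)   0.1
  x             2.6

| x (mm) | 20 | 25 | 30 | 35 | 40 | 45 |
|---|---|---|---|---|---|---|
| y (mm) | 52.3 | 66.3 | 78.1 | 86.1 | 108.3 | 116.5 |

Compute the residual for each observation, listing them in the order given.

0.2, 1.2, 0, -5, 4.2, -0.6

x=20: ŷ = 0.1 + 2.6·20 = 52.1; e = 52.3 − 52.1 = 0.2
x=25: ŷ = 0.1 + 2.6·25 = 65.1; e = 66.3 − 65.1 = 1.2
x=30: ŷ = 0.1 + 2.6·30 = 78.1; e = 78.1 − 78.1 = 0
x=35: ŷ = 0.1 + 2.6·35 = 91.1; e = 86.1 − 91.1 = -5
x=40: ŷ = 0.1 + 2.6·40 = 104.1; e = 108.3 − 104.1 = 4.2
x=45: ŷ = 0.1 + 2.6·45 = 117.1; e = 116.5 − 117.1 = -0.6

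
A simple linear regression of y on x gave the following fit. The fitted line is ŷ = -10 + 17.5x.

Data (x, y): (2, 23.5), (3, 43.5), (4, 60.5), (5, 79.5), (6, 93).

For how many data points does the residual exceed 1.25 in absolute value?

x=2: ŷ = -10 + 17.5·2 = 25; r = 23.5 − 25 = -1.5
x=3: ŷ = -10 + 17.5·3 = 42.5; r = 43.5 − 42.5 = 1
x=4: ŷ = -10 + 17.5·4 = 60; r = 60.5 − 60 = 0.5
x=5: ŷ = -10 + 17.5·5 = 77.5; r = 79.5 − 77.5 = 2
x=6: ŷ = -10 + 17.5·6 = 95; r = 93 − 95 = -2
|r| > 1.25: x=2 (|r|=1.5), x=5 (|r|=2), x=6 (|r|=2) → 3

3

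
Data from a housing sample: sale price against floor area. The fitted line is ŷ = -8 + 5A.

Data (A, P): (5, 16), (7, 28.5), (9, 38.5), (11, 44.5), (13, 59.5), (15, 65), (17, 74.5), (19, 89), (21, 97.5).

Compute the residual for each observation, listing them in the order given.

A=5: ŷ = -8 + 5·5 = 17; e = 16 − 17 = -1
A=7: ŷ = -8 + 5·7 = 27; e = 28.5 − 27 = 1.5
A=9: ŷ = -8 + 5·9 = 37; e = 38.5 − 37 = 1.5
A=11: ŷ = -8 + 5·11 = 47; e = 44.5 − 47 = -2.5
A=13: ŷ = -8 + 5·13 = 57; e = 59.5 − 57 = 2.5
A=15: ŷ = -8 + 5·15 = 67; e = 65 − 67 = -2
A=17: ŷ = -8 + 5·17 = 77; e = 74.5 − 77 = -2.5
A=19: ŷ = -8 + 5·19 = 87; e = 89 − 87 = 2
A=21: ŷ = -8 + 5·21 = 97; e = 97.5 − 97 = 0.5

-1, 1.5, 1.5, -2.5, 2.5, -2, -2.5, 2, 0.5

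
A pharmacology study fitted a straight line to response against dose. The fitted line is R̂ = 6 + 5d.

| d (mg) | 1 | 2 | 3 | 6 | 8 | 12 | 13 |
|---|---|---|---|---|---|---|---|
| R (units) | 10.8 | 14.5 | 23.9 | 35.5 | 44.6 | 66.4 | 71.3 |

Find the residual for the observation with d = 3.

R̂ = 6 + 5·3 = 21
e = 23.9 − 21 = 2.9

e = 2.9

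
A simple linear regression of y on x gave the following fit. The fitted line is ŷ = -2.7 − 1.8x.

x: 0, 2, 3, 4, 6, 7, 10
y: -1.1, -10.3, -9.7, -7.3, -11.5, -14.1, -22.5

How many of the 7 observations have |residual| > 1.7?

4

x=0: ŷ = -2.7 − 1.8·0 = -2.7; e = -1.1 − (-2.7) = 1.6
x=2: ŷ = -2.7 − 1.8·2 = -6.3; e = -10.3 − (-6.3) = -4
x=3: ŷ = -2.7 − 1.8·3 = -8.1; e = -9.7 − (-8.1) = -1.6
x=4: ŷ = -2.7 − 1.8·4 = -9.9; e = -7.3 − (-9.9) = 2.6
x=6: ŷ = -2.7 − 1.8·6 = -13.5; e = -11.5 − (-13.5) = 2
x=7: ŷ = -2.7 − 1.8·7 = -15.3; e = -14.1 − (-15.3) = 1.2
x=10: ŷ = -2.7 − 1.8·10 = -20.7; e = -22.5 − (-20.7) = -1.8
|e| > 1.7: x=2 (|e|=4), x=4 (|e|=2.6), x=6 (|e|=2), x=10 (|e|=1.8) → 4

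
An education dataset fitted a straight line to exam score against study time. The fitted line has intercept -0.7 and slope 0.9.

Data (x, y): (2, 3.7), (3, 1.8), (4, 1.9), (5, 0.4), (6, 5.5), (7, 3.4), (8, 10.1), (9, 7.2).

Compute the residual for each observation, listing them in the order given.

2.6, -0.2, -1, -3.4, 0.8, -2.2, 3.6, -0.2

x=2: ŷ = -0.7 + 0.9·2 = 1.1; e = 3.7 − 1.1 = 2.6
x=3: ŷ = -0.7 + 0.9·3 = 2; e = 1.8 − 2 = -0.2
x=4: ŷ = -0.7 + 0.9·4 = 2.9; e = 1.9 − 2.9 = -1
x=5: ŷ = -0.7 + 0.9·5 = 3.8; e = 0.4 − 3.8 = -3.4
x=6: ŷ = -0.7 + 0.9·6 = 4.7; e = 5.5 − 4.7 = 0.8
x=7: ŷ = -0.7 + 0.9·7 = 5.6; e = 3.4 − 5.6 = -2.2
x=8: ŷ = -0.7 + 0.9·8 = 6.5; e = 10.1 − 6.5 = 3.6
x=9: ŷ = -0.7 + 0.9·9 = 7.4; e = 7.2 − 7.4 = -0.2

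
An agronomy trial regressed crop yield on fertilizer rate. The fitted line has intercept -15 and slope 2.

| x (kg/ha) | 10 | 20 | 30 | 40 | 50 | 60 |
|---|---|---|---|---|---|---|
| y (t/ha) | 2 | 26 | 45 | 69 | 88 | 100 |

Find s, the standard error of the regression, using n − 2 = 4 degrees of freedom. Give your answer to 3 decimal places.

s = 3.873

x=10: ŷ = -15 + 2·10 = 5; r = 2 − 5 = -3
x=20: ŷ = -15 + 2·20 = 25; r = 26 − 25 = 1
x=30: ŷ = -15 + 2·30 = 45; r = 45 − 45 = 0
x=40: ŷ = -15 + 2·40 = 65; r = 69 − 65 = 4
x=50: ŷ = -15 + 2·50 = 85; r = 88 − 85 = 3
x=60: ŷ = -15 + 2·60 = 105; r = 100 − 105 = -5
SSE = 9 + 1 + 0 + 16 + 9 + 25 = 60
s = √(60/4) = √15 ≈ 3.873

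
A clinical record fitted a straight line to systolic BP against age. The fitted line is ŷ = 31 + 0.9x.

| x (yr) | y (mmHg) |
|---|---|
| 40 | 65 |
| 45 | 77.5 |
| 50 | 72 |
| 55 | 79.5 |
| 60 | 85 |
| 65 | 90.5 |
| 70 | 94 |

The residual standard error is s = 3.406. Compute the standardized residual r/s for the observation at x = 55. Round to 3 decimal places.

-0.294

ŷ = 31 + 0.9·55 = 80.5
r = 79.5 − 80.5 = -1
r/s = -1 / 3.406 = -0.294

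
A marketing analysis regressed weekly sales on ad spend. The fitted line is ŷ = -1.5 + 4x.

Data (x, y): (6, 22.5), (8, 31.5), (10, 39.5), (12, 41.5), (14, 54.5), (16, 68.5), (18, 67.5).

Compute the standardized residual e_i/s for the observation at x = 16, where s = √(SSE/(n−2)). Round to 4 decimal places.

1.5811

x=6: ŷ = -1.5 + 4·6 = 22.5; e = 22.5 − 22.5 = 0
x=8: ŷ = -1.5 + 4·8 = 30.5; e = 31.5 − 30.5 = 1
x=10: ŷ = -1.5 + 4·10 = 38.5; e = 39.5 − 38.5 = 1
x=12: ŷ = -1.5 + 4·12 = 46.5; e = 41.5 − 46.5 = -5
x=14: ŷ = -1.5 + 4·14 = 54.5; e = 54.5 − 54.5 = 0
x=16: ŷ = -1.5 + 4·16 = 62.5; e = 68.5 − 62.5 = 6
x=18: ŷ = -1.5 + 4·18 = 70.5; e = 67.5 − 70.5 = -3
SSE = 0 + 1 + 1 + 25 + 0 + 36 + 9 = 72
s = √(72/5) = 3.79473
e/s = 6 / 3.79473 = 1.5811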